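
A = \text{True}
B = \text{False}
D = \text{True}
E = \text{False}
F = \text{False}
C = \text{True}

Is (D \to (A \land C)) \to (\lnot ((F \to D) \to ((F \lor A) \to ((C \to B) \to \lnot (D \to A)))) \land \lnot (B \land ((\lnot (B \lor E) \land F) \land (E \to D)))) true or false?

\text{False}

Substituting A=\text{True}, B=\text{False}, D=\text{True}, E=\text{False}, F=\text{False}, C=\text{True}:
A \land C = \text{True} \land \text{True} = \text{True}
D \to (A \land C) = \text{True} \to \text{True} = \text{True}
F \to D = \text{False} \to \text{True} = \text{True}
F \lor A = \text{False} \lor \text{True} = \text{True}
C \to B = \text{True} \to \text{False} = \text{False}
D \to A = \text{True} \to \text{True} = \text{True}
\lnot (D \to A) = \lnot \text{True} = \text{False}
(C \to B) \to \lnot (D \to A) = \text{False} \to \text{False} = \text{True}
(F \lor A) \to ((C \to B) \to \lnot (D \to A)) = \text{True} \to \text{True} = \text{True}
(F \to D) \to ((F \lor A) \to ((C \to B) \to \lnot (D \to A))) = \text{True} \to \text{True} = \text{True}
\lnot ((F \to D) \to ((F \lor A) \to ((C \to B) \to \lnot (D \to A)))) = \lnot \text{True} = \text{False}
B \lor E = \text{False} \lor \text{False} = \text{False}
\lnot (B \lor E) = \lnot \text{False} = \text{True}
\lnot (B \lor E) \land F = \text{True} \land \text{False} = \text{False}
E \to D = \text{False} \to \text{True} = \text{True}
(\lnot (B \lor E) \land F) \land (E \to D) = \text{False} \land \text{True} = \text{False}
B \land ((\lnot (B \lor E) \land F) \land (E \to D)) = \text{False} \land \text{False} = \text{False}
\lnot (B \land ((\lnot (B \lor E) \land F) \land (E \to D))) = \lnot \text{False} = \text{True}
\lnot ((F \to D) \to ((F \lor A) \to ((C \to B) \to \lnot (D \to A)))) \land \lnot (B \land ((\lnot (B \lor E) \land F) \land (E \to D))) = \text{False} \land \text{True} = \text{False}
(D \to (A \land C)) \to (\lnot ((F \to D) \to ((F \lor A) \to ((C \to B) \to \lnot (D \to A)))) \land \lnot (B \land ((\lnot (B \lor E) \land F) \land (E \to D)))) = \text{True} \to \text{False} = \text{False}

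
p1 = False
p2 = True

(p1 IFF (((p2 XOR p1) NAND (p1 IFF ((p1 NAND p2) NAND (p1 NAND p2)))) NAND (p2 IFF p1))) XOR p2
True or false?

True

p2 XOR p1 = True XOR False = True
p1 NAND p2 = False NAND True = True
p1 NAND p2 = False NAND True = True
(p1 NAND p2) NAND (p1 NAND p2) = True NAND True = False
p1 IFF ((p1 NAND p2) NAND (p1 NAND p2)) = False IFF False = True
(p2 XOR p1) NAND (p1 IFF ((p1 NAND p2) NAND (p1 NAND p2))) = True NAND True = False
p2 IFF p1 = True IFF False = False
((p2 XOR p1) NAND (p1 IFF ((p1 NAND p2) NAND (p1 NAND p2)))) NAND (p2 IFF p1) = False NAND False = True
p1 IFF (((p2 XOR p1) NAND (p1 IFF ((p1 NAND p2) NAND (p1 NAND p2)))) NAND (p2 IFF p1)) = False IFF True = False
(p1 IFF (((p2 XOR p1) NAND (p1 IFF ((p1 NAND p2) NAND (p1 NAND p2)))) NAND (p2 IFF p1))) XOR p2 = False XOR True = True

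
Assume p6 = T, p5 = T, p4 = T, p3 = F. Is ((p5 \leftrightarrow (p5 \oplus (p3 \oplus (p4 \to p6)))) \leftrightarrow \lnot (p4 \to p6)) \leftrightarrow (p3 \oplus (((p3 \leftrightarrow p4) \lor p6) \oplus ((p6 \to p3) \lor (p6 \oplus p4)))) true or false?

T

p4 \to p6 = T \to T = T
p3 \oplus (p4 \to p6) = F \oplus T = T
p5 \oplus (p3 \oplus (p4 \to p6)) = T \oplus T = F
p5 \leftrightarrow (p5 \oplus (p3 \oplus (p4 \to p6))) = T \leftrightarrow F = F
p4 \to p6 = T \to T = T
\lnot (p4 \to p6) = \lnot T = F
(p5 \leftrightarrow (p5 \oplus (p3 \oplus (p4 \to p6)))) \leftrightarrow \lnot (p4 \to p6) = F \leftrightarrow F = T
p3 \leftrightarrow p4 = F \leftrightarrow T = F
(p3 \leftrightarrow p4) \lor p6 = F \lor T = T
p6 \to p3 = T \to F = F
p6 \oplus p4 = T \oplus T = F
(p6 \to p3) \lor (p6 \oplus p4) = F \lor F = F
((p3 \leftrightarrow p4) \lor p6) \oplus ((p6 \to p3) \lor (p6 \oplus p4)) = T \oplus F = T
p3 \oplus (((p3 \leftrightarrow p4) \lor p6) \oplus ((p6 \to p3) \lor (p6 \oplus p4))) = F \oplus T = T
((p5 \leftrightarrow (p5 \oplus (p3 \oplus (p4 \to p6)))) \leftrightarrow \lnot (p4 \to p6)) \leftrightarrow (p3 \oplus (((p3 \leftrightarrow p4) \lor p6) \oplus ((p6 \to p3) \lor (p6 \oplus p4)))) = T \leftrightarrow T = T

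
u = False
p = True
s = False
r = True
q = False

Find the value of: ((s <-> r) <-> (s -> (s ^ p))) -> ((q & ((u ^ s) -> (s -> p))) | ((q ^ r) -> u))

Substituting u=False, p=True, s=False, r=True, q=False:
s <-> r = False <-> True = False
s ^ p = False ^ True = True
s -> (s ^ p) = False -> True = True
(s <-> r) <-> (s -> (s ^ p)) = False <-> True = False
u ^ s = False ^ False = False
s -> p = False -> True = True
(u ^ s) -> (s -> p) = False -> True = True
q & ((u ^ s) -> (s -> p)) = False & True = False
q ^ r = False ^ True = True
(q ^ r) -> u = True -> False = False
(q & ((u ^ s) -> (s -> p))) | ((q ^ r) -> u) = False | False = False
((s <-> r) <-> (s -> (s ^ p))) -> ((q & ((u ^ s) -> (s -> p))) | ((q ^ r) -> u)) = False -> False = True

True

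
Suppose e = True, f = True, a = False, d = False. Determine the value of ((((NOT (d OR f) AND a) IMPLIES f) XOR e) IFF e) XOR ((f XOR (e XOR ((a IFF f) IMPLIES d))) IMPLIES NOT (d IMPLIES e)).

d OR f = False OR True = True
NOT (d OR f) = NOT True = False
NOT (d OR f) AND a = False AND False = False
(NOT (d OR f) AND a) IMPLIES f = False IMPLIES True = True
((NOT (d OR f) AND a) IMPLIES f) XOR e = True XOR True = False
(((NOT (d OR f) AND a) IMPLIES f) XOR e) IFF e = False IFF True = False
a IFF f = False IFF True = False
(a IFF f) IMPLIES d = False IMPLIES False = True
e XOR ((a IFF f) IMPLIES d) = True XOR True = False
f XOR (e XOR ((a IFF f) IMPLIES d)) = True XOR False = True
d IMPLIES e = False IMPLIES True = True
NOT (d IMPLIES e) = NOT True = False
(f XOR (e XOR ((a IFF f) IMPLIES d))) IMPLIES NOT (d IMPLIES e) = True IMPLIES False = False
((((NOT (d OR f) AND a) IMPLIES f) XOR e) IFF e) XOR ((f XOR (e XOR ((a IFF f) IMPLIES d))) IMPLIES NOT (d IMPLIES e)) = False XOR False = False

False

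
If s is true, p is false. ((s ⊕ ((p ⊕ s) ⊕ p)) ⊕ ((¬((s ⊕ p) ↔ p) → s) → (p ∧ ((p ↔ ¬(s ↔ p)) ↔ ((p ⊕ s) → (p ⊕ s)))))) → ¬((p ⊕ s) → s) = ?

T

Substituting s=T, p=F:
p ⊕ s = F ⊕ T = T
(p ⊕ s) ⊕ p = T ⊕ F = T
s ⊕ ((p ⊕ s) ⊕ p) = T ⊕ T = F
s ⊕ p = T ⊕ F = T
(s ⊕ p) ↔ p = T ↔ F = F
¬((s ⊕ p) ↔ p) = ¬F = T
¬((s ⊕ p) ↔ p) → s = T → T = T
s ↔ p = T ↔ F = F
¬(s ↔ p) = ¬F = T
p ↔ ¬(s ↔ p) = F ↔ T = F
p ⊕ s = F ⊕ T = T
p ⊕ s = F ⊕ T = T
(p ⊕ s) → (p ⊕ s) = T → T = T
(p ↔ ¬(s ↔ p)) ↔ ((p ⊕ s) → (p ⊕ s)) = F ↔ T = F
p ∧ ((p ↔ ¬(s ↔ p)) ↔ ((p ⊕ s) → (p ⊕ s))) = F ∧ F = F
(¬((s ⊕ p) ↔ p) → s) → (p ∧ ((p ↔ ¬(s ↔ p)) ↔ ((p ⊕ s) → (p ⊕ s)))) = T → F = F
(s ⊕ ((p ⊕ s) ⊕ p)) ⊕ ((¬((s ⊕ p) ↔ p) → s) → (p ∧ ((p ↔ ¬(s ↔ p)) ↔ ((p ⊕ s) → (p ⊕ s))))) = F ⊕ F = F
p ⊕ s = F ⊕ T = T
(p ⊕ s) → s = T → T = T
¬((p ⊕ s) → s) = ¬T = F
((s ⊕ ((p ⊕ s) ⊕ p)) ⊕ ((¬((s ⊕ p) ↔ p) → s) → (p ∧ ((p ↔ ¬(s ↔ p)) ↔ ((p ⊕ s) → (p ⊕ s)))))) → ¬((p ⊕ s) → s) = F → F = T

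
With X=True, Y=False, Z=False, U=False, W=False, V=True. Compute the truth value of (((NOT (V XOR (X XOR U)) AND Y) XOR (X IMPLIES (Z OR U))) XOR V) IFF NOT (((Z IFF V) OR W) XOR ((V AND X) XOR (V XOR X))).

X XOR U = True XOR False = True
V XOR (X XOR U) = True XOR True = False
NOT (V XOR (X XOR U)) = NOT False = True
NOT (V XOR (X XOR U)) AND Y = True AND False = False
Z OR U = False OR False = False
X IMPLIES (Z OR U) = True IMPLIES False = False
(NOT (V XOR (X XOR U)) AND Y) XOR (X IMPLIES (Z OR U)) = False XOR False = False
((NOT (V XOR (X XOR U)) AND Y) XOR (X IMPLIES (Z OR U))) XOR V = False XOR True = True
Z IFF V = False IFF True = False
(Z IFF V) OR W = False OR False = False
V AND X = True AND True = True
V XOR X = True XOR True = False
(V AND X) XOR (V XOR X) = True XOR False = True
((Z IFF V) OR W) XOR ((V AND X) XOR (V XOR X)) = False XOR True = True
NOT (((Z IFF V) OR W) XOR ((V AND X) XOR (V XOR X))) = NOT True = False
(((NOT (V XOR (X XOR U)) AND Y) XOR (X IMPLIES (Z OR U))) XOR V) IFF NOT (((Z IFF V) OR W) XOR ((V AND X) XOR (V XOR X))) = True IFF False = False

False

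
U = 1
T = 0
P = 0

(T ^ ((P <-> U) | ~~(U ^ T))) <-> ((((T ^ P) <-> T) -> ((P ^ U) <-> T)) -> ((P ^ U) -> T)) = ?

1

Substituting U=1, T=0, P=0:
P <-> U = 0 <-> 1 = 0
U ^ T = 1 ^ 0 = 1
~(U ^ T) = ~1 = 0
~~(U ^ T) = ~0 = 1
(P <-> U) | ~~(U ^ T) = 0 | 1 = 1
T ^ ((P <-> U) | ~~(U ^ T)) = 0 ^ 1 = 1
T ^ P = 0 ^ 0 = 0
(T ^ P) <-> T = 0 <-> 0 = 1
P ^ U = 0 ^ 1 = 1
(P ^ U) <-> T = 1 <-> 0 = 0
((T ^ P) <-> T) -> ((P ^ U) <-> T) = 1 -> 0 = 0
P ^ U = 0 ^ 1 = 1
(P ^ U) -> T = 1 -> 0 = 0
(((T ^ P) <-> T) -> ((P ^ U) <-> T)) -> ((P ^ U) -> T) = 0 -> 0 = 1
(T ^ ((P <-> U) | ~~(U ^ T))) <-> ((((T ^ P) <-> T) -> ((P ^ U) <-> T)) -> ((P ^ U) -> T)) = 1 <-> 1 = 1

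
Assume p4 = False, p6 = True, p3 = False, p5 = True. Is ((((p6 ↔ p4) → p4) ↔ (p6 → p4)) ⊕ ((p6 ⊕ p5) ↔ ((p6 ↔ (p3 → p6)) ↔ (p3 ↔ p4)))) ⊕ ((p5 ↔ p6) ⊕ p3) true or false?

Substituting p4=False, p6=True, p3=False, p5=True:
p6 ↔ p4 = True ↔ False = False
(p6 ↔ p4) → p4 = False → False = True
p6 → p4 = True → False = False
((p6 ↔ p4) → p4) ↔ (p6 → p4) = True ↔ False = False
p6 ⊕ p5 = True ⊕ True = False
p3 → p6 = False → True = True
p6 ↔ (p3 → p6) = True ↔ True = True
p3 ↔ p4 = False ↔ False = True
(p6 ↔ (p3 → p6)) ↔ (p3 ↔ p4) = True ↔ True = True
(p6 ⊕ p5) ↔ ((p6 ↔ (p3 → p6)) ↔ (p3 ↔ p4)) = False ↔ True = False
(((p6 ↔ p4) → p4) ↔ (p6 → p4)) ⊕ ((p6 ⊕ p5) ↔ ((p6 ↔ (p3 → p6)) ↔ (p3 ↔ p4))) = False ⊕ False = False
p5 ↔ p6 = True ↔ True = True
(p5 ↔ p6) ⊕ p3 = True ⊕ False = True
((((p6 ↔ p4) → p4) ↔ (p6 → p4)) ⊕ ((p6 ⊕ p5) ↔ ((p6 ↔ (p3 → p6)) ↔ (p3 ↔ p4)))) ⊕ ((p5 ↔ p6) ⊕ p3) = False ⊕ True = True

True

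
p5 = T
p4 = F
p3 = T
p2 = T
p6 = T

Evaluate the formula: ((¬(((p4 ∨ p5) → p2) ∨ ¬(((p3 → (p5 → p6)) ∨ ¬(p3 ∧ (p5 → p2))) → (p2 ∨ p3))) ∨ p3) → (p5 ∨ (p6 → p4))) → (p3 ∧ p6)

p4 ∨ p5 = F ∨ T = T
(p4 ∨ p5) → p2 = T → T = T
p5 → p6 = T → T = T
p3 → (p5 → p6) = T → T = T
p5 → p2 = T → T = T
p3 ∧ (p5 → p2) = T ∧ T = T
¬(p3 ∧ (p5 → p2)) = ¬T = F
(p3 → (p5 → p6)) ∨ ¬(p3 ∧ (p5 → p2)) = T ∨ F = T
p2 ∨ p3 = T ∨ T = T
((p3 → (p5 → p6)) ∨ ¬(p3 ∧ (p5 → p2))) → (p2 ∨ p3) = T → T = T
¬(((p3 → (p5 → p6)) ∨ ¬(p3 ∧ (p5 → p2))) → (p2 ∨ p3)) = ¬T = F
((p4 ∨ p5) → p2) ∨ ¬(((p3 → (p5 → p6)) ∨ ¬(p3 ∧ (p5 → p2))) → (p2 ∨ p3)) = T ∨ F = T
¬(((p4 ∨ p5) → p2) ∨ ¬(((p3 → (p5 → p6)) ∨ ¬(p3 ∧ (p5 → p2))) → (p2 ∨ p3))) = ¬T = F
¬(((p4 ∨ p5) → p2) ∨ ¬(((p3 → (p5 → p6)) ∨ ¬(p3 ∧ (p5 → p2))) → (p2 ∨ p3))) ∨ p3 = F ∨ T = T
p6 → p4 = T → F = F
p5 ∨ (p6 → p4) = T ∨ F = T
(¬(((p4 ∨ p5) → p2) ∨ ¬(((p3 → (p5 → p6)) ∨ ¬(p3 ∧ (p5 → p2))) → (p2 ∨ p3))) ∨ p3) → (p5 ∨ (p6 → p4)) = T → T = T
p3 ∧ p6 = T ∧ T = T
((¬(((p4 ∨ p5) → p2) ∨ ¬(((p3 → (p5 → p6)) ∨ ¬(p3 ∧ (p5 → p2))) → (p2 ∨ p3))) ∨ p3) → (p5 ∨ (p6 → p4))) → (p3 ∧ p6) = T → T = T

T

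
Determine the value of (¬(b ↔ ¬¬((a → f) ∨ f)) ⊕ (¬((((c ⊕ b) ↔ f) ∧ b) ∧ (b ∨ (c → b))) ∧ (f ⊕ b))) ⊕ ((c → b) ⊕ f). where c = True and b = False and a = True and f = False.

Substituting c=True, b=False, a=True, f=False:
a → f = True → False = False
(a → f) ∨ f = False ∨ False = False
¬((a → f) ∨ f) = ¬False = True
¬¬((a → f) ∨ f) = ¬True = False
b ↔ ¬¬((a → f) ∨ f) = False ↔ False = True
¬(b ↔ ¬¬((a → f) ∨ f)) = ¬True = False
c ⊕ b = True ⊕ False = True
(c ⊕ b) ↔ f = True ↔ False = False
((c ⊕ b) ↔ f) ∧ b = False ∧ False = False
c → b = True → False = False
b ∨ (c → b) = False ∨ False = False
(((c ⊕ b) ↔ f) ∧ b) ∧ (b ∨ (c → b)) = False ∧ False = False
¬((((c ⊕ b) ↔ f) ∧ b) ∧ (b ∨ (c → b))) = ¬False = True
f ⊕ b = False ⊕ False = False
¬((((c ⊕ b) ↔ f) ∧ b) ∧ (b ∨ (c → b))) ∧ (f ⊕ b) = True ∧ False = False
¬(b ↔ ¬¬((a → f) ∨ f)) ⊕ (¬((((c ⊕ b) ↔ f) ∧ b) ∧ (b ∨ (c → b))) ∧ (f ⊕ b)) = False ⊕ False = False
c → b = True → False = False
(c → b) ⊕ f = False ⊕ False = False
(¬(b ↔ ¬¬((a → f) ∨ f)) ⊕ (¬((((c ⊕ b) ↔ f) ∧ b) ∧ (b ∨ (c → b))) ∧ (f ⊕ b))) ⊕ ((c → b) ⊕ f) = False ⊕ False = False

False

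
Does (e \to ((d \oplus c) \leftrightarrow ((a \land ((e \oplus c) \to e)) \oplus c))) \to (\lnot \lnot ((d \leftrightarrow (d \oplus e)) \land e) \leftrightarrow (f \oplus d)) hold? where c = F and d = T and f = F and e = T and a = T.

d \oplus c = T \oplus F = T
e \oplus c = T \oplus F = T
(e \oplus c) \to e = T \to T = T
a \land ((e \oplus c) \to e) = T \land T = T
(a \land ((e \oplus c) \to e)) \oplus c = T \oplus F = T
(d \oplus c) \leftrightarrow ((a \land ((e \oplus c) \to e)) \oplus c) = T \leftrightarrow T = T
e \to ((d \oplus c) \leftrightarrow ((a \land ((e \oplus c) \to e)) \oplus c)) = T \to T = T
d \oplus e = T \oplus T = F
d \leftrightarrow (d \oplus e) = T \leftrightarrow F = F
(d \leftrightarrow (d \oplus e)) \land e = F \land T = F
\lnot ((d \leftrightarrow (d \oplus e)) \land e) = \lnot F = T
\lnot \lnot ((d \leftrightarrow (d \oplus e)) \land e) = \lnot T = F
f \oplus d = F \oplus T = T
\lnot \lnot ((d \leftrightarrow (d \oplus e)) \land e) \leftrightarrow (f \oplus d) = F \leftrightarrow T = F
(e \to ((d \oplus c) \leftrightarrow ((a \land ((e \oplus c) \to e)) \oplus c))) \to (\lnot \lnot ((d \leftrightarrow (d \oplus e)) \land e) \leftrightarrow (f \oplus d)) = T \to F = F

F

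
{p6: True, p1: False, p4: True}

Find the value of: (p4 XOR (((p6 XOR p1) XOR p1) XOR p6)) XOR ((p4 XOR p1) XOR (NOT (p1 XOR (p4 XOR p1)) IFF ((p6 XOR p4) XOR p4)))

False

p6 XOR p1 = True XOR False = True
(p6 XOR p1) XOR p1 = True XOR False = True
((p6 XOR p1) XOR p1) XOR p6 = True XOR True = False
p4 XOR (((p6 XOR p1) XOR p1) XOR p6) = True XOR False = True
p4 XOR p1 = True XOR False = True
p4 XOR p1 = True XOR False = True
p1 XOR (p4 XOR p1) = False XOR True = True
NOT (p1 XOR (p4 XOR p1)) = NOT True = False
p6 XOR p4 = True XOR True = False
(p6 XOR p4) XOR p4 = False XOR True = True
NOT (p1 XOR (p4 XOR p1)) IFF ((p6 XOR p4) XOR p4) = False IFF True = False
(p4 XOR p1) XOR (NOT (p1 XOR (p4 XOR p1)) IFF ((p6 XOR p4) XOR p4)) = True XOR False = True
(p4 XOR (((p6 XOR p1) XOR p1) XOR p6)) XOR ((p4 XOR p1) XOR (NOT (p1 XOR (p4 XOR p1)) IFF ((p6 XOR p4) XOR p4))) = True XOR True = False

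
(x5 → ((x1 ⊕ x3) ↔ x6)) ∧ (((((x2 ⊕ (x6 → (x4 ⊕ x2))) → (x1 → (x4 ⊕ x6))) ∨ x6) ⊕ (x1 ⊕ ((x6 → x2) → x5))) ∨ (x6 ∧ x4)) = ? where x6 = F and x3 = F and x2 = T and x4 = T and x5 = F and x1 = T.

x1 ⊕ x3 = T ⊕ F = T
(x1 ⊕ x3) ↔ x6 = T ↔ F = F
x5 → ((x1 ⊕ x3) ↔ x6) = F → F = T
x4 ⊕ x2 = T ⊕ T = F
x6 → (x4 ⊕ x2) = F → F = T
x2 ⊕ (x6 → (x4 ⊕ x2)) = T ⊕ T = F
x4 ⊕ x6 = T ⊕ F = T
x1 → (x4 ⊕ x6) = T → T = T
(x2 ⊕ (x6 → (x4 ⊕ x2))) → (x1 → (x4 ⊕ x6)) = F → T = T
((x2 ⊕ (x6 → (x4 ⊕ x2))) → (x1 → (x4 ⊕ x6))) ∨ x6 = T ∨ F = T
x6 → x2 = F → T = T
(x6 → x2) → x5 = T → F = F
x1 ⊕ ((x6 → x2) → x5) = T ⊕ F = T
(((x2 ⊕ (x6 → (x4 ⊕ x2))) → (x1 → (x4 ⊕ x6))) ∨ x6) ⊕ (x1 ⊕ ((x6 → x2) → x5)) = T ⊕ T = F
x6 ∧ x4 = F ∧ T = F
((((x2 ⊕ (x6 → (x4 ⊕ x2))) → (x1 → (x4 ⊕ x6))) ∨ x6) ⊕ (x1 ⊕ ((x6 → x2) → x5))) ∨ (x6 ∧ x4) = F ∨ F = F
(x5 → ((x1 ⊕ x3) ↔ x6)) ∧ (((((x2 ⊕ (x6 → (x4 ⊕ x2))) → (x1 → (x4 ⊕ x6))) ∨ x6) ⊕ (x1 ⊕ ((x6 → x2) → x5))) ∨ (x6 ∧ x4)) = T ∧ F = F

F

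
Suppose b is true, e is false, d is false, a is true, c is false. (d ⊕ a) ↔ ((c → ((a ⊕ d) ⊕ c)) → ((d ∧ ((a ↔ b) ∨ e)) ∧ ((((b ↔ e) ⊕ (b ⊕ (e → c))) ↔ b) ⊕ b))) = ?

d ⊕ a = F ⊕ T = T
a ⊕ d = T ⊕ F = T
(a ⊕ d) ⊕ c = T ⊕ F = T
c → ((a ⊕ d) ⊕ c) = F → T = T
a ↔ b = T ↔ T = T
(a ↔ b) ∨ e = T ∨ F = T
d ∧ ((a ↔ b) ∨ e) = F ∧ T = F
b ↔ e = T ↔ F = F
e → c = F → F = T
b ⊕ (e → c) = T ⊕ T = F
(b ↔ e) ⊕ (b ⊕ (e → c)) = F ⊕ F = F
((b ↔ e) ⊕ (b ⊕ (e → c))) ↔ b = F ↔ T = F
(((b ↔ e) ⊕ (b ⊕ (e → c))) ↔ b) ⊕ b = F ⊕ T = T
(d ∧ ((a ↔ b) ∨ e)) ∧ ((((b ↔ e) ⊕ (b ⊕ (e → c))) ↔ b) ⊕ b) = F ∧ T = F
(c → ((a ⊕ d) ⊕ c)) → ((d ∧ ((a ↔ b) ∨ e)) ∧ ((((b ↔ e) ⊕ (b ⊕ (e → c))) ↔ b) ⊕ b)) = T → F = F
(d ⊕ a) ↔ ((c → ((a ⊕ d) ⊕ c)) → ((d ∧ ((a ↔ b) ∨ e)) ∧ ((((b ↔ e) ⊕ (b ⊕ (e → c))) ↔ b) ⊕ b))) = T ↔ F = F

F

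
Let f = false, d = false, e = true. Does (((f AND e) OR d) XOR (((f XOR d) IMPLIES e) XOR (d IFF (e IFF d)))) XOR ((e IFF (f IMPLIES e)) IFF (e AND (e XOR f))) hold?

f AND e = false AND true = false
(f AND e) OR d = false OR false = false
f XOR d = false XOR false = false
(f XOR d) IMPLIES e = false IMPLIES true = true
e IFF d = true IFF false = false
d IFF (e IFF d) = false IFF false = true
((f XOR d) IMPLIES e) XOR (d IFF (e IFF d)) = true XOR true = false
((f AND e) OR d) XOR (((f XOR d) IMPLIES e) XOR (d IFF (e IFF d))) = false XOR false = false
f IMPLIES e = false IMPLIES true = true
e IFF (f IMPLIES e) = true IFF true = true
e XOR f = true XOR false = true
e AND (e XOR f) = true AND true = true
(e IFF (f IMPLIES e)) IFF (e AND (e XOR f)) = true IFF true = true
(((f AND e) OR d) XOR (((f XOR d) IMPLIES e) XOR (d IFF (e IFF d)))) XOR ((e IFF (f IMPLIES e)) IFF (e AND (e XOR f))) = false XOR true = true

true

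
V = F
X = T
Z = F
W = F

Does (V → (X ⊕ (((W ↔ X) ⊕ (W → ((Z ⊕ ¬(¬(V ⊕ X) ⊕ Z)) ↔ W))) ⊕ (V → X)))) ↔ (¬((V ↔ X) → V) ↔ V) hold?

T

Substituting V=F, X=T, Z=F, W=F:
W ↔ X = F ↔ T = F
V ⊕ X = F ⊕ T = T
¬(V ⊕ X) = ¬T = F
¬(V ⊕ X) ⊕ Z = F ⊕ F = F
¬(¬(V ⊕ X) ⊕ Z) = ¬F = T
Z ⊕ ¬(¬(V ⊕ X) ⊕ Z) = F ⊕ T = T
(Z ⊕ ¬(¬(V ⊕ X) ⊕ Z)) ↔ W = T ↔ F = F
W → ((Z ⊕ ¬(¬(V ⊕ X) ⊕ Z)) ↔ W) = F → F = T
(W ↔ X) ⊕ (W → ((Z ⊕ ¬(¬(V ⊕ X) ⊕ Z)) ↔ W)) = F ⊕ T = T
V → X = F → T = T
((W ↔ X) ⊕ (W → ((Z ⊕ ¬(¬(V ⊕ X) ⊕ Z)) ↔ W))) ⊕ (V → X) = T ⊕ T = F
X ⊕ (((W ↔ X) ⊕ (W → ((Z ⊕ ¬(¬(V ⊕ X) ⊕ Z)) ↔ W))) ⊕ (V → X)) = T ⊕ F = T
V → (X ⊕ (((W ↔ X) ⊕ (W → ((Z ⊕ ¬(¬(V ⊕ X) ⊕ Z)) ↔ W))) ⊕ (V → X))) = F → T = T
V ↔ X = F ↔ T = F
(V ↔ X) → V = F → F = T
¬((V ↔ X) → V) = ¬T = F
¬((V ↔ X) → V) ↔ V = F ↔ F = T
(V → (X ⊕ (((W ↔ X) ⊕ (W → ((Z ⊕ ¬(¬(V ⊕ X) ⊕ Z)) ↔ W))) ⊕ (V → X)))) ↔ (¬((V ↔ X) → V) ↔ V) = T ↔ T = T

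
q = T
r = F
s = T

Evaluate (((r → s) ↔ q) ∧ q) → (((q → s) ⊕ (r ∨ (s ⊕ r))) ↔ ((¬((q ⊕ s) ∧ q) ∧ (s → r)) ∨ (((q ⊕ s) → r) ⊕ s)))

r → s = F → T = T
(r → s) ↔ q = T ↔ T = T
((r → s) ↔ q) ∧ q = T ∧ T = T
q → s = T → T = T
s ⊕ r = T ⊕ F = T
r ∨ (s ⊕ r) = F ∨ T = T
(q → s) ⊕ (r ∨ (s ⊕ r)) = T ⊕ T = F
q ⊕ s = T ⊕ T = F
(q ⊕ s) ∧ q = F ∧ T = F
¬((q ⊕ s) ∧ q) = ¬F = T
s → r = T → F = F
¬((q ⊕ s) ∧ q) ∧ (s → r) = T ∧ F = F
q ⊕ s = T ⊕ T = F
(q ⊕ s) → r = F → F = T
((q ⊕ s) → r) ⊕ s = T ⊕ T = F
(¬((q ⊕ s) ∧ q) ∧ (s → r)) ∨ (((q ⊕ s) → r) ⊕ s) = F ∨ F = F
((q → s) ⊕ (r ∨ (s ⊕ r))) ↔ ((¬((q ⊕ s) ∧ q) ∧ (s → r)) ∨ (((q ⊕ s) → r) ⊕ s)) = F ↔ F = T
(((r → s) ↔ q) ∧ q) → (((q → s) ⊕ (r ∨ (s ⊕ r))) ↔ ((¬((q ⊕ s) ∧ q) ∧ (s → r)) ∨ (((q ⊕ s) → r) ⊕ s))) = T → T = T

T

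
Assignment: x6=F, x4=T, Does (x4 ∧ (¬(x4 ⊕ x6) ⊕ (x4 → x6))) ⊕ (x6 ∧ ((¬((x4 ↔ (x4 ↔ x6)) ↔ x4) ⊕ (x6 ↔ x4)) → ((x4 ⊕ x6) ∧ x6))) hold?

F

x4 ⊕ x6 = T ⊕ F = T
¬(x4 ⊕ x6) = ¬T = F
x4 → x6 = T → F = F
¬(x4 ⊕ x6) ⊕ (x4 → x6) = F ⊕ F = F
x4 ∧ (¬(x4 ⊕ x6) ⊕ (x4 → x6)) = T ∧ F = F
x4 ↔ x6 = T ↔ F = F
x4 ↔ (x4 ↔ x6) = T ↔ F = F
(x4 ↔ (x4 ↔ x6)) ↔ x4 = F ↔ T = F
¬((x4 ↔ (x4 ↔ x6)) ↔ x4) = ¬F = T
x6 ↔ x4 = F ↔ T = F
¬((x4 ↔ (x4 ↔ x6)) ↔ x4) ⊕ (x6 ↔ x4) = T ⊕ F = T
x4 ⊕ x6 = T ⊕ F = T
(x4 ⊕ x6) ∧ x6 = T ∧ F = F
(¬((x4 ↔ (x4 ↔ x6)) ↔ x4) ⊕ (x6 ↔ x4)) → ((x4 ⊕ x6) ∧ x6) = T → F = F
x6 ∧ ((¬((x4 ↔ (x4 ↔ x6)) ↔ x4) ⊕ (x6 ↔ x4)) → ((x4 ⊕ x6) ∧ x6)) = F ∧ F = F
(x4 ∧ (¬(x4 ⊕ x6) ⊕ (x4 → x6))) ⊕ (x6 ∧ ((¬((x4 ↔ (x4 ↔ x6)) ↔ x4) ⊕ (x6 ↔ x4)) → ((x4 ⊕ x6) ∧ x6))) = F ⊕ F = F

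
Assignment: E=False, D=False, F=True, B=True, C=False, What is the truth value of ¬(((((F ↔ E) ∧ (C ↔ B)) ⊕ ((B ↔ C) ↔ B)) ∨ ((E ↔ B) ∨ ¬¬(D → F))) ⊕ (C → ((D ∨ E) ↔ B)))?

True

Substituting E=False, D=False, F=True, B=True, C=False:
F ↔ E = True ↔ False = False
C ↔ B = False ↔ True = False
(F ↔ E) ∧ (C ↔ B) = False ∧ False = False
B ↔ C = True ↔ False = False
(B ↔ C) ↔ B = False ↔ True = False
((F ↔ E) ∧ (C ↔ B)) ⊕ ((B ↔ C) ↔ B) = False ⊕ False = False
E ↔ B = False ↔ True = False
D → F = False → True = True
¬(D → F) = ¬True = False
¬¬(D → F) = ¬False = True
(E ↔ B) ∨ ¬¬(D → F) = False ∨ True = True
(((F ↔ E) ∧ (C ↔ B)) ⊕ ((B ↔ C) ↔ B)) ∨ ((E ↔ B) ∨ ¬¬(D → F)) = False ∨ True = True
D ∨ E = False ∨ False = False
(D ∨ E) ↔ B = False ↔ True = False
C → ((D ∨ E) ↔ B) = False → False = True
((((F ↔ E) ∧ (C ↔ B)) ⊕ ((B ↔ C) ↔ B)) ∨ ((E ↔ B) ∨ ¬¬(D → F))) ⊕ (C → ((D ∨ E) ↔ B)) = True ⊕ True = False
¬(((((F ↔ E) ∧ (C ↔ B)) ⊕ ((B ↔ C) ↔ B)) ∨ ((E ↔ B) ∨ ¬¬(D → F))) ⊕ (C → ((D ∨ E) ↔ B))) = ¬False = True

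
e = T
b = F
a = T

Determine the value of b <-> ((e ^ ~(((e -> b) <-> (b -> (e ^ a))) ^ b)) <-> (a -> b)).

e -> b = T -> F = F
e ^ a = T ^ T = F
b -> (e ^ a) = F -> F = T
(e -> b) <-> (b -> (e ^ a)) = F <-> T = F
((e -> b) <-> (b -> (e ^ a))) ^ b = F ^ F = F
~(((e -> b) <-> (b -> (e ^ a))) ^ b) = ~F = T
e ^ ~(((e -> b) <-> (b -> (e ^ a))) ^ b) = T ^ T = F
a -> b = T -> F = F
(e ^ ~(((e -> b) <-> (b -> (e ^ a))) ^ b)) <-> (a -> b) = F <-> F = T
b <-> ((e ^ ~(((e -> b) <-> (b -> (e ^ a))) ^ b)) <-> (a -> b)) = F <-> T = F

F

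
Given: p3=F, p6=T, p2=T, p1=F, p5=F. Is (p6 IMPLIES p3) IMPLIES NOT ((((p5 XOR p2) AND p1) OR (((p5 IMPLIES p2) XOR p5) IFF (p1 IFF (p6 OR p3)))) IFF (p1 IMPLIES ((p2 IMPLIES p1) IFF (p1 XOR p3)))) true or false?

T

p6 IMPLIES p3 = T IMPLIES F = F
p5 XOR p2 = F XOR T = T
(p5 XOR p2) AND p1 = T AND F = F
p5 IMPLIES p2 = F IMPLIES T = T
(p5 IMPLIES p2) XOR p5 = T XOR F = T
p6 OR p3 = T OR F = T
p1 IFF (p6 OR p3) = F IFF T = F
((p5 IMPLIES p2) XOR p5) IFF (p1 IFF (p6 OR p3)) = T IFF F = F
((p5 XOR p2) AND p1) OR (((p5 IMPLIES p2) XOR p5) IFF (p1 IFF (p6 OR p3))) = F OR F = F
p2 IMPLIES p1 = T IMPLIES F = F
p1 XOR p3 = F XOR F = F
(p2 IMPLIES p1) IFF (p1 XOR p3) = F IFF F = T
p1 IMPLIES ((p2 IMPLIES p1) IFF (p1 XOR p3)) = F IMPLIES T = T
(((p5 XOR p2) AND p1) OR (((p5 IMPLIES p2) XOR p5) IFF (p1 IFF (p6 OR p3)))) IFF (p1 IMPLIES ((p2 IMPLIES p1) IFF (p1 XOR p3))) = F IFF T = F
NOT ((((p5 XOR p2) AND p1) OR (((p5 IMPLIES p2) XOR p5) IFF (p1 IFF (p6 OR p3)))) IFF (p1 IMPLIES ((p2 IMPLIES p1) IFF (p1 XOR p3)))) = NOT F = T
(p6 IMPLIES p3) IMPLIES NOT ((((p5 XOR p2) AND p1) OR (((p5 IMPLIES p2) XOR p5) IFF (p1 IFF (p6 OR p3)))) IFF (p1 IMPLIES ((p2 IMPLIES p1) IFF (p1 XOR p3)))) = F IMPLIES T = T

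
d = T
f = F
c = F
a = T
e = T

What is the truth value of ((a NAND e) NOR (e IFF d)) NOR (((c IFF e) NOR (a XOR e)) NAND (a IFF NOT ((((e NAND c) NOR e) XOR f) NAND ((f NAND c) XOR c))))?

F

a NAND e = T NAND T = F
e IFF d = T IFF T = T
(a NAND e) NOR (e IFF d) = F NOR T = F
c IFF e = F IFF T = F
a XOR e = T XOR T = F
(c IFF e) NOR (a XOR e) = F NOR F = T
e NAND c = T NAND F = T
(e NAND c) NOR e = T NOR T = F
((e NAND c) NOR e) XOR f = F XOR F = F
f NAND c = F NAND F = T
(f NAND c) XOR c = T XOR F = T
(((e NAND c) NOR e) XOR f) NAND ((f NAND c) XOR c) = F NAND T = T
NOT ((((e NAND c) NOR e) XOR f) NAND ((f NAND c) XOR c)) = NOT T = F
a IFF NOT ((((e NAND c) NOR e) XOR f) NAND ((f NAND c) XOR c)) = T IFF F = F
((c IFF e) NOR (a XOR e)) NAND (a IFF NOT ((((e NAND c) NOR e) XOR f) NAND ((f NAND c) XOR c))) = T NAND F = T
((a NAND e) NOR (e IFF d)) NOR (((c IFF e) NOR (a XOR e)) NAND (a IFF NOT ((((e NAND c) NOR e) XOR f) NAND ((f NAND c) XOR c)))) = F NOR T = F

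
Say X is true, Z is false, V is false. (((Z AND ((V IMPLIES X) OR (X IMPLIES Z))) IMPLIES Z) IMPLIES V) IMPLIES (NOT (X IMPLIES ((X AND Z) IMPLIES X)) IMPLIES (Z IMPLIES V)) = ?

V IMPLIES X = false IMPLIES true = true
X IMPLIES Z = true IMPLIES false = false
(V IMPLIES X) OR (X IMPLIES Z) = true OR false = true
Z AND ((V IMPLIES X) OR (X IMPLIES Z)) = false AND true = false
(Z AND ((V IMPLIES X) OR (X IMPLIES Z))) IMPLIES Z = false IMPLIES false = true
((Z AND ((V IMPLIES X) OR (X IMPLIES Z))) IMPLIES Z) IMPLIES V = true IMPLIES false = false
X AND Z = true AND false = false
(X AND Z) IMPLIES X = false IMPLIES true = true
X IMPLIES ((X AND Z) IMPLIES X) = true IMPLIES true = true
NOT (X IMPLIES ((X AND Z) IMPLIES X)) = NOT true = false
Z IMPLIES V = false IMPLIES false = true
NOT (X IMPLIES ((X AND Z) IMPLIES X)) IMPLIES (Z IMPLIES V) = false IMPLIES true = true
(((Z AND ((V IMPLIES X) OR (X IMPLIES Z))) IMPLIES Z) IMPLIES V) IMPLIES (NOT (X IMPLIES ((X AND Z) IMPLIES X)) IMPLIES (Z IMPLIES V)) = false IMPLIES true = true

true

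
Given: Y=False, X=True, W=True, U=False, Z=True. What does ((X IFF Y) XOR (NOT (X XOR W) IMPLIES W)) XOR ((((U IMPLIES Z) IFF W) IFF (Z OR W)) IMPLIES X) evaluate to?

Substituting Y=False, X=True, W=True, U=False, Z=True:
X IFF Y = True IFF False = False
X XOR W = True XOR True = False
NOT (X XOR W) = NOT False = True
NOT (X XOR W) IMPLIES W = True IMPLIES True = True
(X IFF Y) XOR (NOT (X XOR W) IMPLIES W) = False XOR True = True
U IMPLIES Z = False IMPLIES True = True
(U IMPLIES Z) IFF W = True IFF True = True
Z OR W = True OR True = True
((U IMPLIES Z) IFF W) IFF (Z OR W) = True IFF True = True
(((U IMPLIES Z) IFF W) IFF (Z OR W)) IMPLIES X = True IMPLIES True = True
((X IFF Y) XOR (NOT (X XOR W) IMPLIES W)) XOR ((((U IMPLIES Z) IFF W) IFF (Z OR W)) IMPLIES X) = True XOR True = False

False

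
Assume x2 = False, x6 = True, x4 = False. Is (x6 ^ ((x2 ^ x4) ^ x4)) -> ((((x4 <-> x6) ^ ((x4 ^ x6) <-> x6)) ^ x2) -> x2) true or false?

Substituting x2=False, x6=True, x4=False:
x2 ^ x4 = False ^ False = False
(x2 ^ x4) ^ x4 = False ^ False = False
x6 ^ ((x2 ^ x4) ^ x4) = True ^ False = True
x4 <-> x6 = False <-> True = False
x4 ^ x6 = False ^ True = True
(x4 ^ x6) <-> x6 = True <-> True = True
(x4 <-> x6) ^ ((x4 ^ x6) <-> x6) = False ^ True = True
((x4 <-> x6) ^ ((x4 ^ x6) <-> x6)) ^ x2 = True ^ False = True
(((x4 <-> x6) ^ ((x4 ^ x6) <-> x6)) ^ x2) -> x2 = True -> False = False
(x6 ^ ((x2 ^ x4) ^ x4)) -> ((((x4 <-> x6) ^ ((x4 ^ x6) <-> x6)) ^ x2) -> x2) = True -> False = False

False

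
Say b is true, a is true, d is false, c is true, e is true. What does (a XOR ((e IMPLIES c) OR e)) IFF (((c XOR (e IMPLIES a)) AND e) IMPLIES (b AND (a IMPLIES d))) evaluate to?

e IMPLIES c = T IMPLIES T = T
(e IMPLIES c) OR e = T OR T = T
a XOR ((e IMPLIES c) OR e) = T XOR T = F
e IMPLIES a = T IMPLIES T = T
c XOR (e IMPLIES a) = T XOR T = F
(c XOR (e IMPLIES a)) AND e = F AND T = F
a IMPLIES d = T IMPLIES F = F
b AND (a IMPLIES d) = T AND F = F
((c XOR (e IMPLIES a)) AND e) IMPLIES (b AND (a IMPLIES d)) = F IMPLIES F = T
(a XOR ((e IMPLIES c) OR e)) IFF (((c XOR (e IMPLIES a)) AND e) IMPLIES (b AND (a IMPLIES d))) = F IFF T = F

F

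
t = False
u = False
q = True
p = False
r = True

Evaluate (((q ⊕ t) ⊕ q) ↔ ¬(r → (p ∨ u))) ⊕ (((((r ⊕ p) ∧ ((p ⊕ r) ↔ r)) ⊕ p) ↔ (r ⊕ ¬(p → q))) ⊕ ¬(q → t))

False

q ⊕ t = True ⊕ False = True
(q ⊕ t) ⊕ q = True ⊕ True = False
p ∨ u = False ∨ False = False
r → (p ∨ u) = True → False = False
¬(r → (p ∨ u)) = ¬False = True
((q ⊕ t) ⊕ q) ↔ ¬(r → (p ∨ u)) = False ↔ True = False
r ⊕ p = True ⊕ False = True
p ⊕ r = False ⊕ True = True
(p ⊕ r) ↔ r = True ↔ True = True
(r ⊕ p) ∧ ((p ⊕ r) ↔ r) = True ∧ True = True
((r ⊕ p) ∧ ((p ⊕ r) ↔ r)) ⊕ p = True ⊕ False = True
p → q = False → True = True
¬(p → q) = ¬True = False
r ⊕ ¬(p → q) = True ⊕ False = True
(((r ⊕ p) ∧ ((p ⊕ r) ↔ r)) ⊕ p) ↔ (r ⊕ ¬(p → q)) = True ↔ True = True
q → t = True → False = False
¬(q → t) = ¬False = True
((((r ⊕ p) ∧ ((p ⊕ r) ↔ r)) ⊕ p) ↔ (r ⊕ ¬(p → q))) ⊕ ¬(q → t) = True ⊕ True = False
(((q ⊕ t) ⊕ q) ↔ ¬(r → (p ∨ u))) ⊕ (((((r ⊕ p) ∧ ((p ⊕ r) ↔ r)) ⊕ p) ↔ (r ⊕ ¬(p → q))) ⊕ ¬(q → t)) = False ⊕ False = False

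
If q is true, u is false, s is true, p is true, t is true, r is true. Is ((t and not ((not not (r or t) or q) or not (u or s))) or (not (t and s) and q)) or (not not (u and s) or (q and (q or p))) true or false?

r or t = True or True = True
not (r or t) = not True = False
not not (r or t) = not False = True
not not (r or t) or q = True or True = True
u or s = False or True = True
not (u or s) = not True = False
(not not (r or t) or q) or not (u or s) = True or False = True
not ((not not (r or t) or q) or not (u or s)) = not True = False
t and not ((not not (r or t) or q) or not (u or s)) = True and False = False
t and s = True and True = True
not (t and s) = not True = False
not (t and s) and q = False and True = False
(t and not ((not not (r or t) or q) or not (u or s))) or (not (t and s) and q) = False or False = False
u and s = False and True = False
not (u and s) = not False = True
not not (u and s) = not True = False
q or p = True or True = True
q and (q or p) = True and True = True
not not (u and s) or (q and (q or p)) = False or True = True
((t and not ((not not (r or t) or q) or not (u or s))) or (not (t and s) and q)) or (not not (u and s) or (q and (q or p))) = False or True = True

True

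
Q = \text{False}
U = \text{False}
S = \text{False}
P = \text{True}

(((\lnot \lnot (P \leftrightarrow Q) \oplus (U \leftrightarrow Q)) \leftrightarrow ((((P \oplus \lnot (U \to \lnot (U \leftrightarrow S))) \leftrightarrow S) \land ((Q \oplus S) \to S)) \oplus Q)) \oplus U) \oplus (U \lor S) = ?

\text{False}

P \leftrightarrow Q = \text{True} \leftrightarrow \text{False} = \text{False}
\lnot (P \leftrightarrow Q) = \lnot \text{False} = \text{True}
\lnot \lnot (P \leftrightarrow Q) = \lnot \text{True} = \text{False}
U \leftrightarrow Q = \text{False} \leftrightarrow \text{False} = \text{True}
\lnot \lnot (P \leftrightarrow Q) \oplus (U \leftrightarrow Q) = \text{False} \oplus \text{True} = \text{True}
U \leftrightarrow S = \text{False} \leftrightarrow \text{False} = \text{True}
\lnot (U \leftrightarrow S) = \lnot \text{True} = \text{False}
U \to \lnot (U \leftrightarrow S) = \text{False} \to \text{False} = \text{True}
\lnot (U \to \lnot (U \leftrightarrow S)) = \lnot \text{True} = \text{False}
P \oplus \lnot (U \to \lnot (U \leftrightarrow S)) = \text{True} \oplus \text{False} = \text{True}
(P \oplus \lnot (U \to \lnot (U \leftrightarrow S))) \leftrightarrow S = \text{True} \leftrightarrow \text{False} = \text{False}
Q \oplus S = \text{False} \oplus \text{False} = \text{False}
(Q \oplus S) \to S = \text{False} \to \text{False} = \text{True}
((P \oplus \lnot (U \to \lnot (U \leftrightarrow S))) \leftrightarrow S) \land ((Q \oplus S) \to S) = \text{False} \land \text{True} = \text{False}
(((P \oplus \lnot (U \to \lnot (U \leftrightarrow S))) \leftrightarrow S) \land ((Q \oplus S) \to S)) \oplus Q = \text{False} \oplus \text{False} = \text{False}
(\lnot \lnot (P \leftrightarrow Q) \oplus (U \leftrightarrow Q)) \leftrightarrow ((((P \oplus \lnot (U \to \lnot (U \leftrightarrow S))) \leftrightarrow S) \land ((Q \oplus S) \to S)) \oplus Q) = \text{True} \leftrightarrow \text{False} = \text{False}
((\lnot \lnot (P \leftrightarrow Q) \oplus (U \leftrightarrow Q)) \leftrightarrow ((((P \oplus \lnot (U \to \lnot (U \leftrightarrow S))) \leftrightarrow S) \land ((Q \oplus S) \to S)) \oplus Q)) \oplus U = \text{False} \oplus \text{False} = \text{False}
U \lor S = \text{False} \lor \text{False} = \text{False}
(((\lnot \lnot (P \leftrightarrow Q) \oplus (U \leftrightarrow Q)) \leftrightarrow ((((P \oplus \lnot (U \to \lnot (U \leftrightarrow S))) \leftrightarrow S) \land ((Q \oplus S) \to S)) \oplus Q)) \oplus U) \oplus (U \lor S) = \text{False} \oplus \text{False} = \text{False}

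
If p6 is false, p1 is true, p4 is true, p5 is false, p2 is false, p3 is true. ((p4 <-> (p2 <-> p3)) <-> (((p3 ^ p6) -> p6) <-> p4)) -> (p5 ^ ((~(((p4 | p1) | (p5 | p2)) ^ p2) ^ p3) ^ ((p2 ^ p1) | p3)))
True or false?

Substituting p6=False, p1=True, p4=True, p5=False, p2=False, p3=True:
p2 <-> p3 = False <-> True = False
p4 <-> (p2 <-> p3) = True <-> False = False
p3 ^ p6 = True ^ False = True
(p3 ^ p6) -> p6 = True -> False = False
((p3 ^ p6) -> p6) <-> p4 = False <-> True = False
(p4 <-> (p2 <-> p3)) <-> (((p3 ^ p6) -> p6) <-> p4) = False <-> False = True
p4 | p1 = True | True = True
p5 | p2 = False | False = False
(p4 | p1) | (p5 | p2) = True | False = True
((p4 | p1) | (p5 | p2)) ^ p2 = True ^ False = True
~(((p4 | p1) | (p5 | p2)) ^ p2) = ~True = False
~(((p4 | p1) | (p5 | p2)) ^ p2) ^ p3 = False ^ True = True
p2 ^ p1 = False ^ True = True
(p2 ^ p1) | p3 = True | True = True
(~(((p4 | p1) | (p5 | p2)) ^ p2) ^ p3) ^ ((p2 ^ p1) | p3) = True ^ True = False
p5 ^ ((~(((p4 | p1) | (p5 | p2)) ^ p2) ^ p3) ^ ((p2 ^ p1) | p3)) = False ^ False = False
((p4 <-> (p2 <-> p3)) <-> (((p3 ^ p6) -> p6) <-> p4)) -> (p5 ^ ((~(((p4 | p1) | (p5 | p2)) ^ p2) ^ p3) ^ ((p2 ^ p1) | p3))) = True -> False = False

False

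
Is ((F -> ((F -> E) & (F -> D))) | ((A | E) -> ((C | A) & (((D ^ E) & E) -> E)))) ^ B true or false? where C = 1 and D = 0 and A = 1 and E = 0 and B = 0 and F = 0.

Substituting C=1, D=0, A=1, E=0, B=0, F=0:
F -> E = 0 -> 0 = 1
F -> D = 0 -> 0 = 1
(F -> E) & (F -> D) = 1 & 1 = 1
F -> ((F -> E) & (F -> D)) = 0 -> 1 = 1
A | E = 1 | 0 = 1
C | A = 1 | 1 = 1
D ^ E = 0 ^ 0 = 0
(D ^ E) & E = 0 & 0 = 0
((D ^ E) & E) -> E = 0 -> 0 = 1
(C | A) & (((D ^ E) & E) -> E) = 1 & 1 = 1
(A | E) -> ((C | A) & (((D ^ E) & E) -> E)) = 1 -> 1 = 1
(F -> ((F -> E) & (F -> D))) | ((A | E) -> ((C | A) & (((D ^ E) & E) -> E))) = 1 | 1 = 1
((F -> ((F -> E) & (F -> D))) | ((A | E) -> ((C | A) & (((D ^ E) & E) -> E)))) ^ B = 1 ^ 0 = 1

1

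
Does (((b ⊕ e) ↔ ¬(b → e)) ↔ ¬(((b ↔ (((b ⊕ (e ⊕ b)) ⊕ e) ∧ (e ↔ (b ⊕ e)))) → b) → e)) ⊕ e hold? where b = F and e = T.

F

b ⊕ e = F ⊕ T = T
b → e = F → T = T
¬(b → e) = ¬T = F
(b ⊕ e) ↔ ¬(b → e) = T ↔ F = F
e ⊕ b = T ⊕ F = T
b ⊕ (e ⊕ b) = F ⊕ T = T
(b ⊕ (e ⊕ b)) ⊕ e = T ⊕ T = F
b ⊕ e = F ⊕ T = T
e ↔ (b ⊕ e) = T ↔ T = T
((b ⊕ (e ⊕ b)) ⊕ e) ∧ (e ↔ (b ⊕ e)) = F ∧ T = F
b ↔ (((b ⊕ (e ⊕ b)) ⊕ e) ∧ (e ↔ (b ⊕ e))) = F ↔ F = T
(b ↔ (((b ⊕ (e ⊕ b)) ⊕ e) ∧ (e ↔ (b ⊕ e)))) → b = T → F = F
((b ↔ (((b ⊕ (e ⊕ b)) ⊕ e) ∧ (e ↔ (b ⊕ e)))) → b) → e = F → T = T
¬(((b ↔ (((b ⊕ (e ⊕ b)) ⊕ e) ∧ (e ↔ (b ⊕ e)))) → b) → e) = ¬T = F
((b ⊕ e) ↔ ¬(b → e)) ↔ ¬(((b ↔ (((b ⊕ (e ⊕ b)) ⊕ e) ∧ (e ↔ (b ⊕ e)))) → b) → e) = F ↔ F = T
(((b ⊕ e) ↔ ¬(b → e)) ↔ ¬(((b ↔ (((b ⊕ (e ⊕ b)) ⊕ e) ∧ (e ↔ (b ⊕ e)))) → b) → e)) ⊕ e = T ⊕ T = F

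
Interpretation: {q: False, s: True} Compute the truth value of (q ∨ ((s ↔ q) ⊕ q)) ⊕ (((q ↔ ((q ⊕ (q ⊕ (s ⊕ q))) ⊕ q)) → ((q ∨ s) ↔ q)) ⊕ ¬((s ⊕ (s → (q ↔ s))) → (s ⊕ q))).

True

s ↔ q = True ↔ False = False
(s ↔ q) ⊕ q = False ⊕ False = False
q ∨ ((s ↔ q) ⊕ q) = False ∨ False = False
s ⊕ q = True ⊕ False = True
q ⊕ (s ⊕ q) = False ⊕ True = True
q ⊕ (q ⊕ (s ⊕ q)) = False ⊕ True = True
(q ⊕ (q ⊕ (s ⊕ q))) ⊕ q = True ⊕ False = True
q ↔ ((q ⊕ (q ⊕ (s ⊕ q))) ⊕ q) = False ↔ True = False
q ∨ s = False ∨ True = True
(q ∨ s) ↔ q = True ↔ False = False
(q ↔ ((q ⊕ (q ⊕ (s ⊕ q))) ⊕ q)) → ((q ∨ s) ↔ q) = False → False = True
q ↔ s = False ↔ True = False
s → (q ↔ s) = True → False = False
s ⊕ (s → (q ↔ s)) = True ⊕ False = True
s ⊕ q = True ⊕ False = True
(s ⊕ (s → (q ↔ s))) → (s ⊕ q) = True → True = True
¬((s ⊕ (s → (q ↔ s))) → (s ⊕ q)) = ¬True = False
((q ↔ ((q ⊕ (q ⊕ (s ⊕ q))) ⊕ q)) → ((q ∨ s) ↔ q)) ⊕ ¬((s ⊕ (s → (q ↔ s))) → (s ⊕ q)) = True ⊕ False = True
(q ∨ ((s ↔ q) ⊕ q)) ⊕ (((q ↔ ((q ⊕ (q ⊕ (s ⊕ q))) ⊕ q)) → ((q ∨ s) ↔ q)) ⊕ ¬((s ⊕ (s → (q ↔ s))) → (s ⊕ q))) = False ⊕ True = True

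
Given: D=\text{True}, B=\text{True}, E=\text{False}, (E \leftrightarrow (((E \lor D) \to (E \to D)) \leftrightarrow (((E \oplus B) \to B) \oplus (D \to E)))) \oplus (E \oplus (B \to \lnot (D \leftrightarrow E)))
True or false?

E \lor D = \text{False} \lor \text{True} = \text{True}
E \to D = \text{False} \to \text{True} = \text{True}
(E \lor D) \to (E \to D) = \text{True} \to \text{True} = \text{True}
E \oplus B = \text{False} \oplus \text{True} = \text{True}
(E \oplus B) \to B = \text{True} \to \text{True} = \text{True}
D \to E = \text{True} \to \text{False} = \text{False}
((E \oplus B) \to B) \oplus (D \to E) = \text{True} \oplus \text{False} = \text{True}
((E \lor D) \to (E \to D)) \leftrightarrow (((E \oplus B) \to B) \oplus (D \to E)) = \text{True} \leftrightarrow \text{True} = \text{True}
E \leftrightarrow (((E \lor D) \to (E \to D)) \leftrightarrow (((E \oplus B) \to B) \oplus (D \to E))) = \text{False} \leftrightarrow \text{True} = \text{False}
D \leftrightarrow E = \text{True} \leftrightarrow \text{False} = \text{False}
\lnot (D \leftrightarrow E) = \lnot \text{False} = \text{True}
B \to \lnot (D \leftrightarrow E) = \text{True} \to \text{True} = \text{True}
E \oplus (B \to \lnot (D \leftrightarrow E)) = \text{False} \oplus \text{True} = \text{True}
(E \leftrightarrow (((E \lor D) \to (E \to D)) \leftrightarrow (((E \oplus B) \to B) \oplus (D \to E)))) \oplus (E \oplus (B \to \lnot (D \leftrightarrow E))) = \text{False} \oplus \text{True} = \text{True}

\text{True}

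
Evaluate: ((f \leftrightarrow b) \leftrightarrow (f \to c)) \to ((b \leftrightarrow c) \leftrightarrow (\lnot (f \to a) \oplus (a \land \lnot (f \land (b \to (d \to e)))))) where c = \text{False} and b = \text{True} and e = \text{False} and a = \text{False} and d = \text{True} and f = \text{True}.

\text{True}

f \leftrightarrow b = \text{True} \leftrightarrow \text{True} = \text{True}
f \to c = \text{True} \to \text{False} = \text{False}
(f \leftrightarrow b) \leftrightarrow (f \to c) = \text{True} \leftrightarrow \text{False} = \text{False}
b \leftrightarrow c = \text{True} \leftrightarrow \text{False} = \text{False}
f \to a = \text{True} \to \text{False} = \text{False}
\lnot (f \to a) = \lnot \text{False} = \text{True}
d \to e = \text{True} \to \text{False} = \text{False}
b \to (d \to e) = \text{True} \to \text{False} = \text{False}
f \land (b \to (d \to e)) = \text{True} \land \text{False} = \text{False}
\lnot (f \land (b \to (d \to e))) = \lnot \text{False} = \text{True}
a \land \lnot (f \land (b \to (d \to e))) = \text{False} \land \text{True} = \text{False}
\lnot (f \to a) \oplus (a \land \lnot (f \land (b \to (d \to e)))) = \text{True} \oplus \text{False} = \text{True}
(b \leftrightarrow c) \leftrightarrow (\lnot (f \to a) \oplus (a \land \lnot (f \land (b \to (d \to e))))) = \text{False} \leftrightarrow \text{True} = \text{False}
((f \leftrightarrow b) \leftrightarrow (f \to c)) \to ((b \leftrightarrow c) \leftrightarrow (\lnot (f \to a) \oplus (a \land \lnot (f \land (b \to (d \to e)))))) = \text{False} \to \text{False} = \text{True}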